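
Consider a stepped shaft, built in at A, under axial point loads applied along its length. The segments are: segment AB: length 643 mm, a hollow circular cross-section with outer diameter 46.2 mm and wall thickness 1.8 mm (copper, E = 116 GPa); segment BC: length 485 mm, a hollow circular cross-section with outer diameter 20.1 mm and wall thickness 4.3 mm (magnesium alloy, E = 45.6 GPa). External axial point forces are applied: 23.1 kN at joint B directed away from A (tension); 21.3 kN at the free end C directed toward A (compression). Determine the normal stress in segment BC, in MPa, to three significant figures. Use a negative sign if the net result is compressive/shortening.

-99.8 MPa

Internal axial forces (sectioning from the free end, tension +): N_BC = -21.3 kN, N_AB = 1.8 kN.
A_BC = 213.4 mm².
σ_BC = N_BC/A_BC = -21300/213.4 = -99.79 MPa.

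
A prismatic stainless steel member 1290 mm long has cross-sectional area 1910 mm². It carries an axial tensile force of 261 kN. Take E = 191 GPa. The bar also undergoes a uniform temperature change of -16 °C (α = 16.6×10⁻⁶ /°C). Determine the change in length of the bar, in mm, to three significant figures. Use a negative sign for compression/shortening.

δ_mech = NL/(AE) = 261000·1290/(1910·191000) = 0.9229 mm.
δ_thermal = αLΔT = 16.6e-6·1290·-16 = -0.3426 mm.
δ = δ_mech + δ_thermal = 0.5803 mm.

0.580 mm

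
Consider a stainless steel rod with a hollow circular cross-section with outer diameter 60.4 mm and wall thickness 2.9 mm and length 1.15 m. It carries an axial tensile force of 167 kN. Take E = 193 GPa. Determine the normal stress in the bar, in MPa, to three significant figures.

319 MPa

A = 523.9 mm².
σ = N/A = 167000/523.9 = 318.8 MPa.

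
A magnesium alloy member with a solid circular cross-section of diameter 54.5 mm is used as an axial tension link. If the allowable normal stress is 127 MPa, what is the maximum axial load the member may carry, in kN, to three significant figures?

296 kN

A = 2333 mm².
P_max = σ_allow · A = 127 · 2333 = 296300 N = 296.3 kN.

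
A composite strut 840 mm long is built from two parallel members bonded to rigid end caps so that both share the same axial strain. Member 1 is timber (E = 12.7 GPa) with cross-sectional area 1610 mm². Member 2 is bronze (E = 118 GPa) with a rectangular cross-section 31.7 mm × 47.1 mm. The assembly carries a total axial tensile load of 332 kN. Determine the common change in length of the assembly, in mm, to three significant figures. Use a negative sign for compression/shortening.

1.42 mm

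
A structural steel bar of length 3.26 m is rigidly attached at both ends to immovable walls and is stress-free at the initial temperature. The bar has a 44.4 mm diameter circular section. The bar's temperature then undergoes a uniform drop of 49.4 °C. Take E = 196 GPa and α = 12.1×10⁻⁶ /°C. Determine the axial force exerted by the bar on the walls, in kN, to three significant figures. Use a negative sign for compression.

Free thermal expansion αLΔT = 12.1e-6 · 3260 · -49.4 = -1.949 mm.
The walls impose strain ε = −(-1.949)/3260 = 5.9774e-04; σ = Eε = 196000 · 5.9774e-04 = 117.2 MPa.
Wall reaction R = σ·A = 117.2·1548 = 181400 N = 181.4 kN.

181 kN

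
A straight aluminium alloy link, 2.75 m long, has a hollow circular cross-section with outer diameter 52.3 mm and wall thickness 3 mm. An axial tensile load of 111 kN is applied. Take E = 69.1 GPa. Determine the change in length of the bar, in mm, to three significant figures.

9.51 mm

A = 464.6 mm².
δ_mech = NL/(AE) = 111000·2750/(464.6·69100) = 9.507 mm.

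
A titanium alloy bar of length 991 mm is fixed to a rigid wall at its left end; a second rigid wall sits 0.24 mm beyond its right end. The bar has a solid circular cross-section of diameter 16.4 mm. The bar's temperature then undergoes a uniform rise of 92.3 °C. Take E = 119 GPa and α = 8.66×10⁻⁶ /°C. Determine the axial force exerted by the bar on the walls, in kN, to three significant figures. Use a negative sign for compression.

Free thermal expansion αLΔT = 8.66e-6 · 991 · 92.3 = 0.7921 mm.
The walls engage after the gap closes; constrained expansion = 0.7921 − 0.24 = 0.5521 mm.
The walls impose strain ε = −(0.5521)/991 = -5.5714e-04; σ = Eε = 119000 · -5.5714e-04 = -66.3 MPa.
Wall reaction R = σ·A = -66.3·211.2 = -14010 N = -14.01 kN.

-14.0 kN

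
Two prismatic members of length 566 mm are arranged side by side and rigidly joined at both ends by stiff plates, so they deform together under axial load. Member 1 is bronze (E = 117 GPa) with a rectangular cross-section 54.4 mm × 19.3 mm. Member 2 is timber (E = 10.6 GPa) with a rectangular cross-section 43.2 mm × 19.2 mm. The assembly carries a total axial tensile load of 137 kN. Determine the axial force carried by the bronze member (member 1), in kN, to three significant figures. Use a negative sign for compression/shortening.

128 kN

A_1 = 1050 mm².
A_2 = 829.4 mm².
Equal strain + equilibrium ⇒ each member carries load in proportion to AE: A₁E₁ = 122800000 N, A₂E₂ = 8792000 N, ΣAE = 131600000 N.
F₁ = P·A₁E₁/ΣAE = 137000·122800000/131600000 = 127800 N.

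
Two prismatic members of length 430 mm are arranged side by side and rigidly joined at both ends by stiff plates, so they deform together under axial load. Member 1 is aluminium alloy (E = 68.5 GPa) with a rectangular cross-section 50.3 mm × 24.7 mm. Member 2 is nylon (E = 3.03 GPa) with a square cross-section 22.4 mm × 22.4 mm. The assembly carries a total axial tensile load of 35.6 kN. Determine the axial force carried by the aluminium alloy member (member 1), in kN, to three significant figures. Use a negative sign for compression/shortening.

35.0 kN

A_1 = 1242 mm².
A_2 = 501.8 mm².
Equal strain + equilibrium ⇒ each member carries load in proportion to AE: A₁E₁ = 85110000 N, A₂E₂ = 1520000 N, ΣAE = 86630000 N.
F₁ = P·A₁E₁/ΣAE = 35600·85110000/86630000 = 34980 N.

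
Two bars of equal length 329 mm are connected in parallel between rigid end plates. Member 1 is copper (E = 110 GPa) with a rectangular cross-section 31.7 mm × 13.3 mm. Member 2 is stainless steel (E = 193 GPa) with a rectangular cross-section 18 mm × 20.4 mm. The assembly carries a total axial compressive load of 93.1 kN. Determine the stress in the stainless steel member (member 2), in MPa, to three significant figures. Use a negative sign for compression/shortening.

-153 MPa

A_1 = 421.6 mm².
A_2 = 367.2 mm².
Equal strain + equilibrium ⇒ each member carries load in proportion to AE: A₁E₁ = 46380000 N, A₂E₂ = 70870000 N, ΣAE = 117200000 N.
σ₂ = P·E₂/ΣAE = -93100·193000/117200000 = -153.3 MPa.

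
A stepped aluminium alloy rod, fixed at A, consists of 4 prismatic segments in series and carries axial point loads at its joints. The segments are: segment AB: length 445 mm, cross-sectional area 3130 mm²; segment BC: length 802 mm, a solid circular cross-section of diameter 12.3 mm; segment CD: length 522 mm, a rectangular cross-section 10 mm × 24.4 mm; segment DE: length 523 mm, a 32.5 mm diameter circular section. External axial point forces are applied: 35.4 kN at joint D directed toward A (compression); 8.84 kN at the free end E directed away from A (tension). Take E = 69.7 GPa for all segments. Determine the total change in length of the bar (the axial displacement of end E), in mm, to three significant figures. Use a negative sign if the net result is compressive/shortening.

-3.36 mm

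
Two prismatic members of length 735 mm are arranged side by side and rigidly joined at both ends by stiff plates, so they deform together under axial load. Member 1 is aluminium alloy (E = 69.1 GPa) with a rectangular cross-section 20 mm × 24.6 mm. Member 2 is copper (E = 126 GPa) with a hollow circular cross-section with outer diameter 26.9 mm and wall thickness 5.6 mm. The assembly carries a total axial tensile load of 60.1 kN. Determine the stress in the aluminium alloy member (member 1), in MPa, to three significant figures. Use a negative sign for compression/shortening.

51.1 MPa

A_1 = 492 mm².
A_2 = 374.7 mm².
Equal strain + equilibrium ⇒ each member carries load in proportion to AE: A₁E₁ = 34000000 N, A₂E₂ = 47220000 N, ΣAE = 81210000 N.
σ₁ = P·E₁/ΣAE = 60100·69100/81210000 = 51.14 MPa.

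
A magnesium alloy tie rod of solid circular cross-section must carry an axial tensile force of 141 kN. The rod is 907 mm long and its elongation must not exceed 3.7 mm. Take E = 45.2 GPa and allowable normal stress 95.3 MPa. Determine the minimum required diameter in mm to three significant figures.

43.4 mm

Required area A ≥ P/σ_allow = 141000/95.3 = 1480 mm².
For a solid circular section, d ≥ √(4A/π) = 43.4 mm.
Elongation limit: A ≥ PL/(Eδ_allow) = 141000·907/(45200·3.7) = 764.7 mm² ⇒ d ≥ 31.2 mm.
The stress limit governs.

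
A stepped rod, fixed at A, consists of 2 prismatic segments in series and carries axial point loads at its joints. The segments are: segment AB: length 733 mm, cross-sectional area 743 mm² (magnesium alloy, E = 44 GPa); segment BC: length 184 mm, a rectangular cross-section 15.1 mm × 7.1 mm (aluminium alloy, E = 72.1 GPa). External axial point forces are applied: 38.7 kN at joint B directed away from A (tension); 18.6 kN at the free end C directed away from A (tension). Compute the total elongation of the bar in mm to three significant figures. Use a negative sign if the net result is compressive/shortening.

Internal axial forces (sectioning from the free end, tension +): N_BC = 18.6 kN, N_AB = 57.3 kN.
A_BC = 107.2 mm².
δ_AB = 57300·733/(743·44000) = 1.285 mm
δ_BC = 18600·184/(107.2·72100) = 0.4428 mm
δ = Σδ_i = 1.727 mm.

1.73 mm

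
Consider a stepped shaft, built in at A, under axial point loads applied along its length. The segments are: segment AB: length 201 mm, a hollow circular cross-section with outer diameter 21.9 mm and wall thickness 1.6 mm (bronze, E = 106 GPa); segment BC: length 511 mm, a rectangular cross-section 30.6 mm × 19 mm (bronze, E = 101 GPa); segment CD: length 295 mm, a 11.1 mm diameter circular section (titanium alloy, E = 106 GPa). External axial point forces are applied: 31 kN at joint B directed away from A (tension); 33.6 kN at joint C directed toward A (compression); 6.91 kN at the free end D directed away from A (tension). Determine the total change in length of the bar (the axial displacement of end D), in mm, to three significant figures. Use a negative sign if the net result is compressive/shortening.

0.0466 mm

Internal axial forces (sectioning from the free end, tension +): N_CD = 6.91 kN, N_BC = -26.69 kN, N_AB = 4.31 kN.
A_AB = 102 mm².
A_BC = 581.4 mm².
A_CD = 96.77 mm².
δ_AB = 4310·201/(102·106000) = 0.08009 mm
δ_BC = -26690·511/(581.4·101000) = -0.2323 mm
δ_CD = 6910·295/(96.77·106000) = 0.1987 mm
δ = Σδ_i = 0.04656 mm.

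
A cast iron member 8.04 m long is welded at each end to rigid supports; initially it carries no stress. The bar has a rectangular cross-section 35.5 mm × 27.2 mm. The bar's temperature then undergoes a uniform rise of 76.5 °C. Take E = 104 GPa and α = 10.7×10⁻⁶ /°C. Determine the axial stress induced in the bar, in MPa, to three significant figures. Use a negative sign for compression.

-85.1 MPa

Free thermal expansion αLΔT = 10.7e-6 · 8040 · 76.5 = 6.581 mm.
The walls impose strain ε = −(6.581)/8040 = -8.1855e-04; σ = Eε = 104000 · -8.1855e-04 = -85.13 MPa.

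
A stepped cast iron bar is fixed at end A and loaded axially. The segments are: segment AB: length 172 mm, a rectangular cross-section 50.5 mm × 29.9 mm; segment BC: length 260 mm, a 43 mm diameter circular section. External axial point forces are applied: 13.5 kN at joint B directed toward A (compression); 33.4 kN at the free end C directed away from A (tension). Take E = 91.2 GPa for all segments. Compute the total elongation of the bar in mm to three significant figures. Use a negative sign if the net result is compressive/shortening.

Internal axial forces (sectioning from the free end, tension +): N_BC = 33.4 kN, N_AB = 19.9 kN.
A_AB = 1510 mm².
A_BC = 1452 mm².
δ_AB = 19900·172/(1510·91200) = 0.02486 mm
δ_BC = 33400·260/(1452·91200) = 0.06557 mm
δ = Σδ_i = 0.09042 mm.

0.0904 mm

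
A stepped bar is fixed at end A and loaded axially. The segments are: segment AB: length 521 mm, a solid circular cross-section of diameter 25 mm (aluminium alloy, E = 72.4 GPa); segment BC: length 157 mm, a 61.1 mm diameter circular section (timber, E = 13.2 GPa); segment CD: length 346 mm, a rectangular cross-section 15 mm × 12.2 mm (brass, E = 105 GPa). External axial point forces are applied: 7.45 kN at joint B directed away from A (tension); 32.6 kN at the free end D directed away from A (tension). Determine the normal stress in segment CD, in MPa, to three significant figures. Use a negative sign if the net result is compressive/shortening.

Internal axial forces (sectioning from the free end, tension +): N_CD = 32.6 kN, N_BC = 32.6 kN, N_AB = 40.05 kN.
A_CD = 183 mm².
σ_CD = N_CD/A_CD = 32600/183 = 178.1 MPa.

178 MPa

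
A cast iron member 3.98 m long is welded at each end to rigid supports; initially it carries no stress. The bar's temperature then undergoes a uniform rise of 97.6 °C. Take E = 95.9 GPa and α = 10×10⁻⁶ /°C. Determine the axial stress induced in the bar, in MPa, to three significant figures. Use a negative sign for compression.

-93.6 MPa

Free thermal expansion αLΔT = 10e-6 · 3980 · 97.6 = 3.884 mm.
The walls impose strain ε = −(3.884)/3980 = -9.7600e-04; σ = Eε = 95900 · -9.7600e-04 = -93.6 MPa.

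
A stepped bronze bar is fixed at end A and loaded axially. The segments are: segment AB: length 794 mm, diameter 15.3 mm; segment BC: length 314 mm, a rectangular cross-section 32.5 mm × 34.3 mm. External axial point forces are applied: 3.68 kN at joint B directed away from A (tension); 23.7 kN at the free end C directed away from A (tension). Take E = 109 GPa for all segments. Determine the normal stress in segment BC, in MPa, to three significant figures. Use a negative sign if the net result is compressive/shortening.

Internal axial forces (sectioning from the free end, tension +): N_BC = 23.7 kN, N_AB = 27.38 kN.
A_BC = 1115 mm².
σ_BC = N_BC/A_BC = 23700/1115 = 21.26 MPa.

21.3 MPa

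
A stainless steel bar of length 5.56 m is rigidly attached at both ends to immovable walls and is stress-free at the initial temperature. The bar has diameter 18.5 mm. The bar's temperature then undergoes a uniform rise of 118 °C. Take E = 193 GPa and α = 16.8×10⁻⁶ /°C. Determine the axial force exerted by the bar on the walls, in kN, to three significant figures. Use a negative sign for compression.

-103 kN

Free thermal expansion αLΔT = 16.8e-6 · 5560 · 118 = 11.02 mm.
The walls impose strain ε = −(11.02)/5560 = -1.9824e-03; σ = Eε = 193000 · -1.9824e-03 = -382.6 MPa.
Wall reaction R = σ·A = -382.6·268.8 = -102800 N = -102.8 kN.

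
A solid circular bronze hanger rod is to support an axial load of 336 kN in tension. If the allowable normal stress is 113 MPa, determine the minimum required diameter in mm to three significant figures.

61.5 mm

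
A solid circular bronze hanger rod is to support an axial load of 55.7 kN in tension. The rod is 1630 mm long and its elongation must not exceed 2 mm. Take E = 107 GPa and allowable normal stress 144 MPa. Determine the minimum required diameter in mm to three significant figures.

Required area A ≥ P/σ_allow = 55700/144 = 386.8 mm².
For a solid circular section, d ≥ √(4A/π) = 22.19 mm.
Elongation limit: A ≥ PL/(Eδ_allow) = 55700·1630/(107000·2) = 424.3 mm² ⇒ d ≥ 23.24 mm.
The elongation limit governs.

23.2 mm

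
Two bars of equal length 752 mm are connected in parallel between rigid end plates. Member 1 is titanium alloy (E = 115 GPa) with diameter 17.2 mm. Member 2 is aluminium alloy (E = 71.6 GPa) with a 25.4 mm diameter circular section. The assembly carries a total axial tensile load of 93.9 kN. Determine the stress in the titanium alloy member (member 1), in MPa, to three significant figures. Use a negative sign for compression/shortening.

A_1 = 232.4 mm².
A_2 = 506.7 mm².
Equal strain + equilibrium ⇒ each member carries load in proportion to AE: A₁E₁ = 26720000 N, A₂E₂ = 36280000 N, ΣAE = 63000000 N.
σ₁ = P·E₁/ΣAE = 93900·115000/63000000 = 171.4 MPa.

171 MPa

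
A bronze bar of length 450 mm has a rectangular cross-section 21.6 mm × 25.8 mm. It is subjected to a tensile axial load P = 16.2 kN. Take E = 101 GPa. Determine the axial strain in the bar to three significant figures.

2.88e-04

A = 557.3 mm².
σ = N/A = 29.07 MPa; ε = σ/E = 29.07/101000 = 2.878e-04.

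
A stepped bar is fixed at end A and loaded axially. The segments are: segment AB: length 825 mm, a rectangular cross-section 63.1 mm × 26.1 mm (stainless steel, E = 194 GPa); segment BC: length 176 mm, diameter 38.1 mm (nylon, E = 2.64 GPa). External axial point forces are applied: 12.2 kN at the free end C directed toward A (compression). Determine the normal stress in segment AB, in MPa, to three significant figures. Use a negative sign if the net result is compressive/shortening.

Internal axial forces (sectioning from the free end, tension +): N_BC = -12.2 kN, N_AB = -12.2 kN.
A_AB = 1647 mm².
σ_AB = N_AB/A_AB = -12200/1647 = -7.408 MPa.

-7.41 MPa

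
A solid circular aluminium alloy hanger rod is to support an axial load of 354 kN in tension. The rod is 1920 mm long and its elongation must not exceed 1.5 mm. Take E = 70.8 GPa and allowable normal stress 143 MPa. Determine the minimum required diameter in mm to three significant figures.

90.3 mm

Required area A ≥ P/σ_allow = 354000/143 = 2476 mm².
For a solid circular section, d ≥ √(4A/π) = 56.14 mm.
Elongation limit: A ≥ PL/(Eδ_allow) = 354000·1920/(70800·1.5) = 6400 mm² ⇒ d ≥ 90.27 mm.
The elongation limit governs.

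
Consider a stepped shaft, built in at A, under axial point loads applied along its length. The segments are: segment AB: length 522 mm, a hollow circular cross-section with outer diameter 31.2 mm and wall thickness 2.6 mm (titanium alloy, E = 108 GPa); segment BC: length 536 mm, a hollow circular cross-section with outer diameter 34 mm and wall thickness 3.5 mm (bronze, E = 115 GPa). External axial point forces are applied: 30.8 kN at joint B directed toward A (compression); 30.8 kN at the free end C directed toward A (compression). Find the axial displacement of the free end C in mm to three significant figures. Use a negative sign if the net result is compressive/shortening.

-1.70 mm

Internal axial forces (sectioning from the free end, tension +): N_BC = -30.8 kN, N_AB = -61.6 kN.
A_AB = 233.6 mm².
A_BC = 335.4 mm².
δ_AB = -61600·522/(233.6·108000) = -1.274 mm
δ_BC = -30800·536/(335.4·115000) = -0.4281 mm
δ = Σδ_i = -1.703 mm.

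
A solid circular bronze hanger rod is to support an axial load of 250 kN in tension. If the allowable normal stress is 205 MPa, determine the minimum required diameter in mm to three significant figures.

39.4 mm

Required area A ≥ P/σ_allow = 250000/205 = 1220 mm².
For a solid circular section, d ≥ √(4A/π) = 39.4 mm.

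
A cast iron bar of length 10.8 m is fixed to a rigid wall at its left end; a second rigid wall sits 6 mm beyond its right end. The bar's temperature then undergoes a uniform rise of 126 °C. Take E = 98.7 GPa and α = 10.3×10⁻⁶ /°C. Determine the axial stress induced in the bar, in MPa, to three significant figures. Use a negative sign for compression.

-73.3 MPa

Free thermal expansion αLΔT = 10.3e-6 · 10800 · 126 = 14.02 mm.
The walls engage after the gap closes; constrained expansion = 14.02 − 6 = 8.016 mm.
The walls impose strain ε = −(8.016)/10800 = -7.4224e-04; σ = Eε = 98700 · -7.4224e-04 = -73.26 MPa.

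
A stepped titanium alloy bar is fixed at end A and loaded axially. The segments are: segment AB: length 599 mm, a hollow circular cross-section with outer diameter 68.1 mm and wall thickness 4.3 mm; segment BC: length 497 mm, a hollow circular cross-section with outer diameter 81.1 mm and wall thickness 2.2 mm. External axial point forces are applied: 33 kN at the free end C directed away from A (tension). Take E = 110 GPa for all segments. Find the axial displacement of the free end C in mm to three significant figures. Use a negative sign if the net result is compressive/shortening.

0.482 mm

Internal axial forces (sectioning from the free end, tension +): N_BC = 33 kN, N_AB = 33 kN.
A_AB = 861.9 mm².
A_BC = 545.3 mm².
δ_AB = 33000·599/(861.9·110000) = 0.2085 mm
δ_BC = 33000·497/(545.3·110000) = 0.2734 mm
δ = Σδ_i = 0.4819 mm.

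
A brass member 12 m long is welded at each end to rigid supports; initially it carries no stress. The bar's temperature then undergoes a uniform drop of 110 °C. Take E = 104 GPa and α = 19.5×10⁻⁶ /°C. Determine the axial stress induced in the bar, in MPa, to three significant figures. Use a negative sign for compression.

Free thermal expansion αLΔT = 19.5e-6 · 12000 · -110 = -25.74 mm.
The walls impose strain ε = −(-25.74)/12000 = 2.1450e-03; σ = Eε = 104000 · 2.1450e-03 = 223.1 MPa.

223 MPa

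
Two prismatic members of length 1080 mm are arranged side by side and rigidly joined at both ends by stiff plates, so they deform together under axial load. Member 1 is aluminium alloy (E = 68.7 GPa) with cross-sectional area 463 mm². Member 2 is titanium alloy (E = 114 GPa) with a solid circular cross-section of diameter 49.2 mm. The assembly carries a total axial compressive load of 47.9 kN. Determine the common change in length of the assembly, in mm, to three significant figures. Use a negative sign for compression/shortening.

-0.208 mm

A_2 = 1901 mm².
Equal strain + equilibrium ⇒ each member carries load in proportion to AE: A₁E₁ = 31810000 N, A₂E₂ = 216700000 N, ΣAE = 248500000 N.
δ = PL/ΣAE = -47900·1080/248500000 = -0.2081 mm.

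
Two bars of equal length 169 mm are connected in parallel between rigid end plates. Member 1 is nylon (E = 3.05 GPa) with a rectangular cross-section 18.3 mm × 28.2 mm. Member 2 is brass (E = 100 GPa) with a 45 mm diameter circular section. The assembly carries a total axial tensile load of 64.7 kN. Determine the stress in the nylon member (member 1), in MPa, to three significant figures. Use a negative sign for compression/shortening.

A_1 = 516.1 mm².
A_2 = 1590 mm².
Equal strain + equilibrium ⇒ each member carries load in proportion to AE: A₁E₁ = 1574000 N, A₂E₂ = 159000000 N, ΣAE = 160600000 N.
σ₁ = P·E₁/ΣAE = 64700·3050/160600000 = 1.229 MPa.

1.23 MPa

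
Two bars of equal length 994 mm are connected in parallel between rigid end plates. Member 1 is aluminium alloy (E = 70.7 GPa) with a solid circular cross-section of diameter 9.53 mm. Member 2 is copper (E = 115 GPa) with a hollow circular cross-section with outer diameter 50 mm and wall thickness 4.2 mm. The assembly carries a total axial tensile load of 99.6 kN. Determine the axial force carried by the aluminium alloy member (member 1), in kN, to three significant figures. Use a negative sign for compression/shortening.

A_1 = 71.33 mm².
A_2 = 604.3 mm².
Equal strain + equilibrium ⇒ each member carries load in proportion to AE: A₁E₁ = 5043000 N, A₂E₂ = 69500000 N, ΣAE = 74540000 N.
F₁ = P·A₁E₁/ΣAE = 99600·5043000/74540000 = 6739 N.

6.74 kN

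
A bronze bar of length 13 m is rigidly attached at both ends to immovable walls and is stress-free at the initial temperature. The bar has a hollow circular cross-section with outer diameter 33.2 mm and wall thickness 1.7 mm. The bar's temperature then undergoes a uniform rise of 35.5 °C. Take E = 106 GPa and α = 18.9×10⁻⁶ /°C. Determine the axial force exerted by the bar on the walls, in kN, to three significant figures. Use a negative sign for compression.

-12.0 kN

Free thermal expansion αLΔT = 18.9e-6 · 13000 · 35.5 = 8.722 mm.
The walls impose strain ε = −(8.722)/13000 = -6.7095e-04; σ = Eε = 106000 · -6.7095e-04 = -71.12 MPa.
Wall reaction R = σ·A = -71.12·168.2 = -11960 N = -11.96 kN.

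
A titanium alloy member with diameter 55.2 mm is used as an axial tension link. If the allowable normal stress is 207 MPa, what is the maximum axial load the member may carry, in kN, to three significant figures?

A = 2393 mm².
P_max = σ_allow · A = 207 · 2393 = 495400 N = 495.4 kN.

495 kN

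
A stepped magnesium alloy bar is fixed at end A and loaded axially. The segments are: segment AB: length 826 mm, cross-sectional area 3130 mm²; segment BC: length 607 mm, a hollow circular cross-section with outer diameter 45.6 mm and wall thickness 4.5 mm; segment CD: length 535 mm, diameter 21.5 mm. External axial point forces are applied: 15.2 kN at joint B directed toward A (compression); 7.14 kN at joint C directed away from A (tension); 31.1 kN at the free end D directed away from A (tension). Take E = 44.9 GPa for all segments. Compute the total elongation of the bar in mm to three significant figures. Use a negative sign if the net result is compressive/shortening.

Internal axial forces (sectioning from the free end, tension +): N_CD = 31.1 kN, N_BC = 38.24 kN, N_AB = 23.04 kN.
A_BC = 581 mm².
A_CD = 363.1 mm².
δ_AB = 23040·826/(3130·44900) = 0.1354 mm
δ_BC = 38240·607/(581·44900) = 0.8897 mm
δ_CD = 31100·535/(363.1·44900) = 1.021 mm
δ = Σδ_i = 2.046 mm.

2.05 mm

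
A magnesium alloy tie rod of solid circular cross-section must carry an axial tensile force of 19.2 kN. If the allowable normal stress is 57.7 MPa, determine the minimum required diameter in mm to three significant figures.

20.6 mm

Required area A ≥ P/σ_allow = 19200/57.7 = 332.8 mm².
For a solid circular section, d ≥ √(4A/π) = 20.58 mm.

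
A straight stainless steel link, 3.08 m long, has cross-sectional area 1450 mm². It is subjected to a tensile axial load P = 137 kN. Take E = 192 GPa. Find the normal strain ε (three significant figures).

4.92e-04

σ = N/A = 94.48 MPa; ε = σ/E = 94.48/192000 = 4.921e-04.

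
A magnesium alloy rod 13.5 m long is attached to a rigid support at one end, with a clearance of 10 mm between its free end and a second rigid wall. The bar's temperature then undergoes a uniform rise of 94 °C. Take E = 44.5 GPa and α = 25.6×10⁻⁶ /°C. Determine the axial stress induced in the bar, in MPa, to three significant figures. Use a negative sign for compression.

-74.1 MPa

Free thermal expansion αLΔT = 25.6e-6 · 13500 · 94 = 32.49 mm.
The walls engage after the gap closes; constrained expansion = 32.49 − 10 = 22.49 mm.
The walls impose strain ε = −(22.49)/13500 = -1.6657e-03; σ = Eε = 44500 · -1.6657e-03 = -74.12 MPa.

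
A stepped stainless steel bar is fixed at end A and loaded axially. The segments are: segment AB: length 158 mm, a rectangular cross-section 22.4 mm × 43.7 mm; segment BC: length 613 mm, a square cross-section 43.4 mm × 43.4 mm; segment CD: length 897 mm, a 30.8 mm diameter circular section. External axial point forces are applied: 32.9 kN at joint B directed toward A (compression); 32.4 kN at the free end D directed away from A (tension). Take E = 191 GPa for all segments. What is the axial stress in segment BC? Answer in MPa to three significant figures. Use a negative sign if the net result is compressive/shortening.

17.2 MPa

Internal axial forces (sectioning from the free end, tension +): N_CD = 32.4 kN, N_BC = 32.4 kN, N_AB = -0.5 kN.
A_BC = 1884 mm².
σ_BC = N_BC/A_BC = 32400/1884 = 17.2 MPa.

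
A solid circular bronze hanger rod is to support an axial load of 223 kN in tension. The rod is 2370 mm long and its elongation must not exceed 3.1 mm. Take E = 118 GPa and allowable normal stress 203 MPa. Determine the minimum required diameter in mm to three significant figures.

42.9 mm

Required area A ≥ P/σ_allow = 223000/203 = 1099 mm².
For a solid circular section, d ≥ √(4A/π) = 37.4 mm.
Elongation limit: A ≥ PL/(Eδ_allow) = 223000·2370/(118000·3.1) = 1445 mm² ⇒ d ≥ 42.89 mm.
The elongation limit governs.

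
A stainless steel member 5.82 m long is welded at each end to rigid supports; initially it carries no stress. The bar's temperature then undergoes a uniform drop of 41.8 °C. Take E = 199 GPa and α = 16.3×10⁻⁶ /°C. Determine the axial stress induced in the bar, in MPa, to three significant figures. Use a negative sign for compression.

Free thermal expansion αLΔT = 16.3e-6 · 5820 · -41.8 = -3.965 mm.
The walls impose strain ε = −(-3.965)/5820 = 6.8134e-04; σ = Eε = 199000 · 6.8134e-04 = 135.6 MPa.

136 MPa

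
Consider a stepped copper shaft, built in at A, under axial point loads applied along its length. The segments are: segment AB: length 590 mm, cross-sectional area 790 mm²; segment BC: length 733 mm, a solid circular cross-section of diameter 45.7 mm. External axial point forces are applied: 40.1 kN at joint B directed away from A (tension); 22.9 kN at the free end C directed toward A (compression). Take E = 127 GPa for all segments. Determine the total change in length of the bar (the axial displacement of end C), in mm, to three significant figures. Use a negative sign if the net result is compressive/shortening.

Internal axial forces (sectioning from the free end, tension +): N_BC = -22.9 kN, N_AB = 17.2 kN.
A_BC = 1640 mm².
δ_AB = 17200·590/(790·127000) = 0.1011 mm
δ_BC = -22900·733/(1640·127000) = -0.08058 mm
δ = Σδ_i = 0.02057 mm.

0.0206 mm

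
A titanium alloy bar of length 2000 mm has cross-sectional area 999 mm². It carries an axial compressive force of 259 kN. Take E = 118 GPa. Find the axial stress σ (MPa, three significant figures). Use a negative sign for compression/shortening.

-259 MPa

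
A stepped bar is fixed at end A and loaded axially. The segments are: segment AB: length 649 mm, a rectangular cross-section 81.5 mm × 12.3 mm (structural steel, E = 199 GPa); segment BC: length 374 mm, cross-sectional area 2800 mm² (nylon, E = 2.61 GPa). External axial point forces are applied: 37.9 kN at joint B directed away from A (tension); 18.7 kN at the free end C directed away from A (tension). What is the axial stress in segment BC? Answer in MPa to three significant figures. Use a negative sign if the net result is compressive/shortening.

Internal axial forces (sectioning from the free end, tension +): N_BC = 18.7 kN, N_AB = 56.6 kN.
σ_BC = N_BC/A_BC = 18700/2800 = 6.679 MPa.

6.68 MPa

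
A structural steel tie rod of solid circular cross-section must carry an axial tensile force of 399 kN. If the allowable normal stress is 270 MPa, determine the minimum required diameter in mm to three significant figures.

Required area A ≥ P/σ_allow = 399000/270 = 1478 mm².
For a solid circular section, d ≥ √(4A/π) = 43.38 mm.

43.4 mm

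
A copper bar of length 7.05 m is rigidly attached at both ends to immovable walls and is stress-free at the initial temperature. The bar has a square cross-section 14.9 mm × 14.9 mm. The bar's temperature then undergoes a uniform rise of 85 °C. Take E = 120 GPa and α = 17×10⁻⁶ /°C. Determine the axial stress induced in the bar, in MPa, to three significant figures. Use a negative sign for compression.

-173 MPa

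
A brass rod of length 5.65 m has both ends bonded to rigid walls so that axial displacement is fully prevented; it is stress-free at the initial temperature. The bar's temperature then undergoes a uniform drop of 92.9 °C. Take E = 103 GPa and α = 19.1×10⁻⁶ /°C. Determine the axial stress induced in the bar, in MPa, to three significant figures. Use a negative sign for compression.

183 MPa

Free thermal expansion αLΔT = 19.1e-6 · 5650 · -92.9 = -10.03 mm.
The walls impose strain ε = −(-10.03)/5650 = 1.7744e-03; σ = Eε = 103000 · 1.7744e-03 = 182.8 MPa.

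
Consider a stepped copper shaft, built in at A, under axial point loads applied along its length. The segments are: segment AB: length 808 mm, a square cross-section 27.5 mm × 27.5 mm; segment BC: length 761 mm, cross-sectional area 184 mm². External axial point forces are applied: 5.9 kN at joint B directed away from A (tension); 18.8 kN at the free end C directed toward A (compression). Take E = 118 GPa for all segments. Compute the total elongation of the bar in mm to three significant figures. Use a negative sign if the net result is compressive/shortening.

Internal axial forces (sectioning from the free end, tension +): N_BC = -18.8 kN, N_AB = -12.9 kN.
A_AB = 756.2 mm².
δ_AB = -12900·808/(756.2·118000) = -0.1168 mm
δ_BC = -18800·761/(184·118000) = -0.6589 mm
δ = Σδ_i = -0.7757 mm.

-0.776 mm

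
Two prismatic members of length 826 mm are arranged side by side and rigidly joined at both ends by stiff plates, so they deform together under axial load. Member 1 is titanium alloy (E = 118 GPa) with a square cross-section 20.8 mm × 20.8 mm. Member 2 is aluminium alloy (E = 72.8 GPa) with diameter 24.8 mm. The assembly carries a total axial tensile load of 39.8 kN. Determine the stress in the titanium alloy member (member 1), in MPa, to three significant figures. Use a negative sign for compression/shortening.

A_1 = 432.6 mm².
A_2 = 483.1 mm².
Equal strain + equilibrium ⇒ each member carries load in proportion to AE: A₁E₁ = 51050000 N, A₂E₂ = 35170000 N, ΣAE = 86220000 N.
σ₁ = P·E₁/ΣAE = 39800·118000/86220000 = 54.47 MPa.

54.5 MPa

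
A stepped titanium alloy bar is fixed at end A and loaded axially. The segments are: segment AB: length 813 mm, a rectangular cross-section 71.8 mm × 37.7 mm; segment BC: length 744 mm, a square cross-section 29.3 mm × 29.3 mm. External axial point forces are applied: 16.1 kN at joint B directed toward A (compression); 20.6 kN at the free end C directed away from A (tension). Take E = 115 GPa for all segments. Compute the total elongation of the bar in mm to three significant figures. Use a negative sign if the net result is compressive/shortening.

Internal axial forces (sectioning from the free end, tension +): N_BC = 20.6 kN, N_AB = 4.5 kN.
A_AB = 2707 mm².
A_BC = 858.5 mm².
δ_AB = 4500·813/(2707·115000) = 0.01175 mm
δ_BC = 20600·744/(858.5·115000) = 0.1552 mm
δ = Σδ_i = 0.167 mm.

0.167 mm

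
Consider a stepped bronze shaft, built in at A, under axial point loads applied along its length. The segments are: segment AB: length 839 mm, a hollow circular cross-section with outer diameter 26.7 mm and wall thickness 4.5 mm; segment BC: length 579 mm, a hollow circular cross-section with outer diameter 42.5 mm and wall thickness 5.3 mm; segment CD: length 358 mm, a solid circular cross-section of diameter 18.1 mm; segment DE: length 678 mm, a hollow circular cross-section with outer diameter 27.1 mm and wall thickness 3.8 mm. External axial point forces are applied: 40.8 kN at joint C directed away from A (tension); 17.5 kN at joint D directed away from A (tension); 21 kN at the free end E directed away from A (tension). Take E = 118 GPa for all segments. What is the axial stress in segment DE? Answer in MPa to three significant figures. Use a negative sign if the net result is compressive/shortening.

Internal axial forces (sectioning from the free end, tension +): N_DE = 21 kN, N_CD = 38.5 kN, N_BC = 79.3 kN, N_AB = 79.3 kN.
A_DE = 278.2 mm².
σ_DE = N_DE/A_DE = 21000/278.2 = 75.5 MPa.

75.5 MPa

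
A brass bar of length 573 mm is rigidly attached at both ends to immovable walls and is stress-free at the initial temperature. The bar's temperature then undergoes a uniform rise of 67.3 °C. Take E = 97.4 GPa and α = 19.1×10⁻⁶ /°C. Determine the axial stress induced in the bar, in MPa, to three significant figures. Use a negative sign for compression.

-125 MPa

Free thermal expansion αLΔT = 19.1e-6 · 573 · 67.3 = 0.7366 mm.
The walls impose strain ε = −(0.7366)/573 = -1.2854e-03; σ = Eε = 97400 · -1.2854e-03 = -125.2 MPa.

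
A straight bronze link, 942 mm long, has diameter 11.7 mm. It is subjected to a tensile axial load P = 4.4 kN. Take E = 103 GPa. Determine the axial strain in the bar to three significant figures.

A = 107.5 mm².
σ = N/A = 40.93 MPa; ε = σ/E = 40.93/103000 = 3.973e-04.

3.97e-04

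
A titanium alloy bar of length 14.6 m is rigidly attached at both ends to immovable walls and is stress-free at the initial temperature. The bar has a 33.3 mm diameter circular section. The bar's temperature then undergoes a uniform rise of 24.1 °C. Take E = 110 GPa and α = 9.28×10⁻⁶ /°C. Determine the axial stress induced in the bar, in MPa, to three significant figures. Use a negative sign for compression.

Free thermal expansion αLΔT = 9.28e-6 · 14600 · 24.1 = 3.265 mm.
The walls impose strain ε = −(3.265)/14600 = -2.2365e-04; σ = Eε = 110000 · -2.2365e-04 = -24.6 MPa.

-24.6 MPa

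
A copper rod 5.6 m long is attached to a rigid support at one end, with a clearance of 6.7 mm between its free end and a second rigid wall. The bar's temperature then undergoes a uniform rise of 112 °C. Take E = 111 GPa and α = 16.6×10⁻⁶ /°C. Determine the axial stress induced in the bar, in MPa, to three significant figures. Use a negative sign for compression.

Free thermal expansion αLΔT = 16.6e-6 · 5600 · 112 = 10.41 mm.
The walls engage after the gap closes; constrained expansion = 10.41 − 6.7 = 3.712 mm.
The walls impose strain ε = −(3.712)/5600 = -6.6277e-04; σ = Eε = 111000 · -6.6277e-04 = -73.57 MPa.

-73.6 MPa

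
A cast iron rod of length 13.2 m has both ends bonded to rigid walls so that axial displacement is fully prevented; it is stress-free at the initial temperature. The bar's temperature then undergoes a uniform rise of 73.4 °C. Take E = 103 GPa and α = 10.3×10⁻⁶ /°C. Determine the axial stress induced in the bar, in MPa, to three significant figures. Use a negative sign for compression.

-77.9 MPa

Free thermal expansion αLΔT = 10.3e-6 · 13200 · 73.4 = 9.979 mm.
The walls impose strain ε = −(9.979)/13200 = -7.5602e-04; σ = Eε = 103000 · -7.5602e-04 = -77.87 MPa.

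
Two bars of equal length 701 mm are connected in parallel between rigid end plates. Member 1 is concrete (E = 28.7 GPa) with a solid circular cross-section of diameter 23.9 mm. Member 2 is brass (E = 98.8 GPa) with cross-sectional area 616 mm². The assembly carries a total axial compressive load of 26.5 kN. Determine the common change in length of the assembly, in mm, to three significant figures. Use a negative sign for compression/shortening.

A_1 = 448.6 mm².
Equal strain + equilibrium ⇒ each member carries load in proportion to AE: A₁E₁ = 12880000 N, A₂E₂ = 60860000 N, ΣAE = 73740000 N.
δ = PL/ΣAE = -26500·701/73740000 = -0.2519 mm.

-0.252 mm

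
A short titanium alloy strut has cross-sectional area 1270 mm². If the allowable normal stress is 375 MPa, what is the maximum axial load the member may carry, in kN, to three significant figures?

P_max = σ_allow · A = 375 · 1270 = 476200 N = 476.2 kN.

476 kN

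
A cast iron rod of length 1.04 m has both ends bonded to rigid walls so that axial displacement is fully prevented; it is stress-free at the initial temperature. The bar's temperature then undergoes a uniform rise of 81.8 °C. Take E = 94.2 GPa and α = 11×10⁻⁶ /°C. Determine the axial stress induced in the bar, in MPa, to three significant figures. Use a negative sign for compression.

-84.8 MPa

Free thermal expansion αLΔT = 11e-6 · 1040 · 81.8 = 0.9358 mm.
The walls impose strain ε = −(0.9358)/1040 = -8.9980e-04; σ = Eε = 94200 · -8.9980e-04 = -84.76 MPa.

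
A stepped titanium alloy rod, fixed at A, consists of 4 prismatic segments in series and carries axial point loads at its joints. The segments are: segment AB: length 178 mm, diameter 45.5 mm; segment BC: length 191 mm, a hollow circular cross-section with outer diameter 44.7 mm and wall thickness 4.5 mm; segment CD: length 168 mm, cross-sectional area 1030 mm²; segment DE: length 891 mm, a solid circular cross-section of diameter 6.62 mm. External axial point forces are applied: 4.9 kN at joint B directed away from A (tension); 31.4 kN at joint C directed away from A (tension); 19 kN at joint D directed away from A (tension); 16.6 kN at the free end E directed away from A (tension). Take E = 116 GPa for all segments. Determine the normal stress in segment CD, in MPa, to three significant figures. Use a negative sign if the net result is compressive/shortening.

34.6 MPa

Internal axial forces (sectioning from the free end, tension +): N_DE = 16.6 kN, N_CD = 35.6 kN, N_BC = 67 kN, N_AB = 71.9 kN.
σ_CD = N_CD/A_CD = 35600/1030 = 34.56 MPa.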